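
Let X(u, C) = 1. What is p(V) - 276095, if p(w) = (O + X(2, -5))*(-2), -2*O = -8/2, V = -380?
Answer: -276101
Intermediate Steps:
O = 2 (O = -(-4)/2 = -½*(-4) = 2)
p(w) = -6 (p(w) = (2 + 1)*(-2) = 3*(-2) = -6)
p(V) - 276095 = -6 - 276095 = -276101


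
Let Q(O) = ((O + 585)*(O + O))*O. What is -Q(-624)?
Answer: 30371328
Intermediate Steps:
Q(O) = 2*O²*(585 + O) (Q(O) = ((585 + O)*(2*O))*O = (2*O*(585 + O))*O = 2*O²*(585 + O))
-Q(-624) = -2*(-624)²*(585 - 624) = -2*389376*(-39) = -1*(-30371328) = 30371328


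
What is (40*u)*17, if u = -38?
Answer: -25840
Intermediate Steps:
(40*u)*17 = (40*(-38))*17 = -1520*17 = -25840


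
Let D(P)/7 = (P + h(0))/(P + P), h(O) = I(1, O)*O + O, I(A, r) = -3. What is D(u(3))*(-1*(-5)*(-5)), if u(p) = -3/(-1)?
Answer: -175/2 ≈ -87.500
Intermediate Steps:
u(p) = 3 (u(p) = -3*(-1) = 3)
h(O) = -2*O (h(O) = -3*O + O = -2*O)
D(P) = 7/2 (D(P) = 7*((P - 2*0)/(P + P)) = 7*((P + 0)/((2*P))) = 7*(P*(1/(2*P))) = 7*(½) = 7/2)
D(u(3))*(-1*(-5)*(-5)) = 7*(-1*(-5)*(-5))/2 = 7*(5*(-5))/2 = (7/2)*(-25) = -175/2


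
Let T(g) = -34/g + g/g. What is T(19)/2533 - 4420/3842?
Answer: -6258205/5438351 ≈ -1.1508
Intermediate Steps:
T(g) = 1 - 34/g (T(g) = -34/g + 1 = 1 - 34/g)
T(19)/2533 - 4420/3842 = ((-34 + 19)/19)/2533 - 4420/3842 = ((1/19)*(-15))*(1/2533) - 4420*1/3842 = -15/19*1/2533 - 130/113 = -15/48127 - 130/113 = -6258205/5438351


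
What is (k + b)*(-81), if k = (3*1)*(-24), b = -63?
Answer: 10935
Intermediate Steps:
k = -72 (k = 3*(-24) = -72)
(k + b)*(-81) = (-72 - 63)*(-81) = -135*(-81) = 10935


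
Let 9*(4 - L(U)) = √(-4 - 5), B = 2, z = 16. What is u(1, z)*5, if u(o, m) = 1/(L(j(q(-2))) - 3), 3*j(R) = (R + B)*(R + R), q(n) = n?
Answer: 9/2 + 3*I/2 ≈ 4.5 + 1.5*I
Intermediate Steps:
j(R) = 2*R*(2 + R)/3 (j(R) = ((R + 2)*(R + R))/3 = ((2 + R)*(2*R))/3 = (2*R*(2 + R))/3 = 2*R*(2 + R)/3)
L(U) = 4 - I/3 (L(U) = 4 - √(-4 - 5)/9 = 4 - I/3)
u(o, m) = 9*(1 + I/3)/10 (u(o, m) = 1/((4 - I/3) - 3) = 1/(1 - I/3) = 9*(1 + I/3)/10)
u(1, z)*5 = (9/10 + 3*I/10)*5 = 9/2 + 3*I/2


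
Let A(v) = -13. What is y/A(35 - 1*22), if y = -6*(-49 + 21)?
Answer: -168/13 ≈ -12.923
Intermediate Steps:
y = 168 (y = -6*(-28) = 168)
y/A(35 - 1*22) = 168/(-13) = 168*(-1/13) = -168/13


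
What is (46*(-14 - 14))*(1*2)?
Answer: -2576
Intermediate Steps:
(46*(-14 - 14))*(1*2) = (46*(-28))*2 = -1288*2 = -2576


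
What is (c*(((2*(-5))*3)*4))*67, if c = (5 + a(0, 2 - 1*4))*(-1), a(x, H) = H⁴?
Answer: 168840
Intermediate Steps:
c = -21 (c = (5 + (2 - 1*4)⁴)*(-1) = (5 + (2 - 4)⁴)*(-1) = (5 + (-2)⁴)*(-1) = (5 + 16)*(-1) = 21*(-1) = -21)
(c*(((2*(-5))*3)*4))*67 = -21*(2*(-5))*3*4*67 = -21*(-10*3)*4*67 = -(-630)*4*67 = -21*(-120)*67 = 2520*67 = 168840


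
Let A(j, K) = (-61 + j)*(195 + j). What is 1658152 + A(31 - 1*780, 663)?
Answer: 2106892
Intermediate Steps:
1658152 + A(31 - 1*780, 663) = 1658152 + (-11895 + (31 - 1*780)² + 134*(31 - 1*780)) = 1658152 + (-11895 + (31 - 780)² + 134*(31 - 780)) = 1658152 + (-11895 + (-749)² + 134*(-749)) = 1658152 + (-11895 + 561001 - 100366) = 1658152 + 448740 = 2106892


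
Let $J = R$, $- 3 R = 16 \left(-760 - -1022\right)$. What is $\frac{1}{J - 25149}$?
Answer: $- \frac{3}{79639} \approx -3.767 \cdot 10^{-5}$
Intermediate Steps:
$R = - \frac{4192}{3}$ ($R = - \frac{16 \left(-760 - -1022\right)}{3} = - \frac{16 \left(-760 + 1022\right)}{3} = - \frac{16 \cdot 262}{3} = \left(- \frac{1}{3}\right) 4192 = - \frac{4192}{3} \approx -1397.3$)
$J = - \frac{4192}{3} \approx -1397.3$
$\frac{1}{J - 25149} = \frac{1}{- \frac{4192}{3} - 25149} = \frac{1}{- \frac{79639}{3}} = - \frac{3}{79639}$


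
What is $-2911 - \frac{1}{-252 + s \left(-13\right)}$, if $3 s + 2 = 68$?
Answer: $- \frac{1566117}{538} \approx -2911.0$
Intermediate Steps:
$s = 22$ ($s = - \frac{2}{3} + \frac{1}{3} \cdot 68 = - \frac{2}{3} + \frac{68}{3} = 22$)
$-2911 - \frac{1}{-252 + s \left(-13\right)} = -2911 - \frac{1}{-252 + 22 \left(-13\right)} = -2911 - \frac{1}{-252 - 286} = -2911 - \frac{1}{-538} = -2911 - - \frac{1}{538} = -2911 + \frac{1}{538} = - \frac{1566117}{538}$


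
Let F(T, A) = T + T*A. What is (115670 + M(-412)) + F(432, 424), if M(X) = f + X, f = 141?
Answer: 298999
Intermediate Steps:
M(X) = 141 + X
F(T, A) = T + A*T
(115670 + M(-412)) + F(432, 424) = (115670 + (141 - 412)) + 432*(1 + 424) = (115670 - 271) + 432*425 = 115399 + 183600 = 298999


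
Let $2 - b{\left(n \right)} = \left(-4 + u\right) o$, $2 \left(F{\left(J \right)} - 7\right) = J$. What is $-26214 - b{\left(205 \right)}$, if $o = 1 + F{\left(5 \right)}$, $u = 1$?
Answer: $- \frac{52495}{2} \approx -26248.0$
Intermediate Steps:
$F{\left(J \right)} = 7 + \frac{J}{2}$
$o = \frac{21}{2}$ ($o = 1 + \left(7 + \frac{1}{2} \cdot 5\right) = 1 + \left(7 + \frac{5}{2}\right) = 1 + \frac{19}{2} = \frac{21}{2} \approx 10.5$)
$b{\left(n \right)} = \frac{67}{2}$ ($b{\left(n \right)} = 2 - \left(-4 + 1\right) \frac{21}{2} = 2 - \left(-3\right) \frac{21}{2} = 2 - - \frac{63}{2} = 2 + \frac{63}{2} = \frac{67}{2}$)
$-26214 - b{\left(205 \right)} = -26214 - \frac{67}{2} = - \frac{52495}{2}$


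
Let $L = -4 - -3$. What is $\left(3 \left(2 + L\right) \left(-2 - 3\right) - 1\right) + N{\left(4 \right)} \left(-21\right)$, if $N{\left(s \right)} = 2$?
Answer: $-58$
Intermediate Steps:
$L = -1$ ($L = -4 + 3 = -1$)
$\left(3 \left(2 + L\right) \left(-2 - 3\right) - 1\right) + N{\left(4 \right)} \left(-21\right) = \left(3 \left(2 - 1\right) \left(-2 - 3\right) - 1\right) + 2 \left(-21\right) = \left(3 \cdot 1 \left(-5\right) - 1\right) - 42 = \left(3 \left(-5\right) - 1\right) - 42 = \left(-15 - 1\right) - 42 = -16 - 42 = -58$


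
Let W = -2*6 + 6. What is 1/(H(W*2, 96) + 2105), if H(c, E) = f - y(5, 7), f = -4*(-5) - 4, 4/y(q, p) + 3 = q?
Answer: 1/2119 ≈ 0.00047192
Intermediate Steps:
W = -6 (W = -12 + 6 = -6)
y(q, p) = 4/(-3 + q)
f = 16 (f = 20 - 4 = 16)
H(c, E) = 14 (H(c, E) = 16 - 4/(-3 + 5) = 16 - 4/2 = 16 - 1*2 = 16 - 2 = 14)
1/(H(W*2, 96) + 2105) = 1/(14 + 2105) = 1/2119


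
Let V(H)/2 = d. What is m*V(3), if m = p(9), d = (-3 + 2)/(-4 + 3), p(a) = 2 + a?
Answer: 22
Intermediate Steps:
d = 1 (d = -1/(-1) = -1*(-1) = 1)
V(H) = 2 (V(H) = 2*1 = 2)
m = 11 (m = 2 + 9 = 11)
m*V(3) = 11*2 = 22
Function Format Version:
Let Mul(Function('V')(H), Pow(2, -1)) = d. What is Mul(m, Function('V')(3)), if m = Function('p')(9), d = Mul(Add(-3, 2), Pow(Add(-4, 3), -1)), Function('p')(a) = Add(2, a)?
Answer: 22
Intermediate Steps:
d = 1 (d = Mul(-1, Pow(-1, -1)) = Mul(-1, -1) = 1)
Function('V')(H) = 2 (Function('V')(H) = Mul(2, 1) = 2)
m = 11 (m = Add(2, 9) = 11)
Mul(m, Function('V')(3)) = Mul(11, 2) = 22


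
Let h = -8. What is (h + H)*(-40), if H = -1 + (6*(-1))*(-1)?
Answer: 120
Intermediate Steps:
H = 5 (H = -1 - 6*(-1) = -1 + 6 = 5)
(h + H)*(-40) = (-8 + 5)*(-40) = -3*(-40) = 120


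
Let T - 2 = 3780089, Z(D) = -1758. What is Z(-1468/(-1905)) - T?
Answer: -3781849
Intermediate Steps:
T = 3780091 (T = 2 + 3780089 = 3780091)
Z(-1468/(-1905)) - T = -1758 - 1*3780091 = -1758 - 3780091 = -3781849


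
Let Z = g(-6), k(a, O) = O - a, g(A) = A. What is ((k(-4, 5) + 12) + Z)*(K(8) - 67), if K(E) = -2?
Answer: -1035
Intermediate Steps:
Z = -6
((k(-4, 5) + 12) + Z)*(K(8) - 67) = (((5 - 1*(-4)) + 12) - 6)*(-2 - 67) = (((5 + 4) + 12) - 6)*(-69) = ((9 + 12) - 6)*(-69) = (21 - 6)*(-69) = 15*(-69) = -1035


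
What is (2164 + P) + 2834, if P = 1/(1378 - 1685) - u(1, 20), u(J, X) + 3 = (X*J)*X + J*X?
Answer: 1406366/307 ≈ 4581.0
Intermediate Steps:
u(J, X) = -3 + J*X + J*X² (u(J, X) = -3 + ((X*J)*X + J*X) = -3 + ((J*X)*X + J*X) = -3 + (J*X² + J*X) = -3 + (J*X + J*X²) = -3 + J*X + J*X²)
P = -128020/307 (P = 1/(1378 - 1685) - (-3 + 1*20 + 1*20²) = 1/(-307) - (-3 + 20 + 1*400) = -1/307 - (-3 + 20 + 400) = -1/307 - 1*417 = -1/307 - 417 = -128020/307 ≈ -417.00)
(2164 + P) + 2834 = (2164 - 128020/307) + 2834 = 536328/307 + 2834 = 1406366/307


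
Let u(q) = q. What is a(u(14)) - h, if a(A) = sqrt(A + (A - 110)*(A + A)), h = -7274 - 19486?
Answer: 26760 + I*sqrt(2674) ≈ 26760.0 + 51.711*I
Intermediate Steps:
h = -26760
a(A) = sqrt(A + 2*A*(-110 + A)) (a(A) = sqrt(A + (-110 + A)*(2*A)) = sqrt(A + 2*A*(-110 + A)))
a(u(14)) - h = sqrt(14*(-219 + 2*14)) - 1*(-26760) = sqrt(14*(-219 + 28)) + 26760 = sqrt(14*(-191)) + 26760 = sqrt(-2674) + 26760 = I*sqrt(2674) + 26760 = 26760 + I*sqrt(2674)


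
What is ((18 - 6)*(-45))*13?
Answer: -7020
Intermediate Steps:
((18 - 6)*(-45))*13 = (12*(-45))*13 = -540*13 = -7020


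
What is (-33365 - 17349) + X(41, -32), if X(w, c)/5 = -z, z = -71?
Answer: -50359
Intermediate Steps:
X(w, c) = 355 (X(w, c) = 5*(-1*(-71)) = 5*71 = 355)
(-33365 - 17349) + X(41, -32) = (-33365 - 17349) + 355 = -50714 + 355 = -50359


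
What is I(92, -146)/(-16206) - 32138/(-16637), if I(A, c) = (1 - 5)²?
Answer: 260281118/134809611 ≈ 1.9307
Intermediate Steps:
I(A, c) = 16 (I(A, c) = (-4)² = 16)
I(92, -146)/(-16206) - 32138/(-16637) = 16/(-16206) - 32138/(-16637) = 16*(-1/16206) - 32138*(-1/16637) = -8/8103 + 32138/16637 = 260281118/134809611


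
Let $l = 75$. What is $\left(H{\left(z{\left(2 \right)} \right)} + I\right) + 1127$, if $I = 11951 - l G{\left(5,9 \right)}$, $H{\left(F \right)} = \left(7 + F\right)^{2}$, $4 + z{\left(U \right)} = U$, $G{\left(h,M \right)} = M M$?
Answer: $7028$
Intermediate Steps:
$G{\left(h,M \right)} = M^{2}$
$z{\left(U \right)} = -4 + U$
$I = 5876$ ($I = 11951 - 75 \cdot 9^{2} = 11951 - 75 \cdot 81 = 11951 - 6075 = 5876$)
$\left(H{\left(z{\left(2 \right)} \right)} + I\right) + 1127 = \left(\left(7 + \left(-4 + 2\right)\right)^{2} + 5876\right) + 1127 = \left(\left(7 - 2\right)^{2} + 5876\right) + 1127 = \left(5^{2} + 5876\right) + 1127 = \left(25 + 5876\right) + 1127 = 5901 + 1127 = 7028$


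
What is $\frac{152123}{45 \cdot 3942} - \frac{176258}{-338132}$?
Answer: $\frac{10338007607}{7497654435} \approx 1.3788$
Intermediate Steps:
$\frac{152123}{45 \cdot 3942} - \frac{176258}{-338132} = \frac{152123}{177390} - - \frac{88129}{169066} = 152123 \cdot \frac{1}{177390} + \frac{88129}{169066} = \frac{152123}{177390} + \frac{88129}{169066} = \frac{10338007607}{7497654435}$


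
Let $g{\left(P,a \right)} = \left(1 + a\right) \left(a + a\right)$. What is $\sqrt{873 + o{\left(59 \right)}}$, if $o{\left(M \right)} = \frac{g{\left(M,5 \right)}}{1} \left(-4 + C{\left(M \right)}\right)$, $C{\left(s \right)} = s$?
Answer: $\sqrt{4173} \approx 64.599$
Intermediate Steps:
$g{\left(P,a \right)} = 2 a \left(1 + a\right)$ ($g{\left(P,a \right)} = \left(1 + a\right) 2 a = 2 a \left(1 + a\right)$)
$o{\left(M \right)} = -240 + 60 M$ ($o{\left(M \right)} = \frac{2 \cdot 5 \left(1 + 5\right)}{1} \left(-4 + M\right) = 2 \cdot 5 \cdot 6 \cdot 1 \left(-4 + M\right) = 60 \cdot 1 \left(-4 + M\right) = 60 \left(-4 + M\right) = -240 + 60 M$)
$\sqrt{873 + o{\left(59 \right)}} = \sqrt{873 + \left(-240 + 60 \cdot 59\right)} = \sqrt{873 + \left(-240 + 3540\right)} = \sqrt{873 + 3300} = \sqrt{4173}$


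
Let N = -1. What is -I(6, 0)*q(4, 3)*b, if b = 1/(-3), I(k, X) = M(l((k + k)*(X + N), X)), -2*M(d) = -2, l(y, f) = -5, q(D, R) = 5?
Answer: 5/3 ≈ 1.6667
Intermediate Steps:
M(d) = 1 (M(d) = -½*(-2) = 1)
I(k, X) = 1
b = -⅓ ≈ -0.33333
-I(6, 0)*q(4, 3)*b = -1*5*(-1)/3 = -5*(-1)/3 = -1*(-5/3) = 5/3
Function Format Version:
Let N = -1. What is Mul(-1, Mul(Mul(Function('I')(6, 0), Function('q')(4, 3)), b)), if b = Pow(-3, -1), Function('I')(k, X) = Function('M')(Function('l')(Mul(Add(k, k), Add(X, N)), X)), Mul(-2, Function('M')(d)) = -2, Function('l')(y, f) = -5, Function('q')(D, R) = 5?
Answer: Rational(5, 3) ≈ 1.6667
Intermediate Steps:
Function('M')(d) = 1 (Function('M')(d) = Mul(Rational(-1, 2), -2) = 1)
Function('I')(k, X) = 1
b = Rational(-1, 3) ≈ -0.33333
Mul(-1, Mul(Mul(Function('I')(6, 0), Function('q')(4, 3)), b)) = Mul(-1, Mul(Mul(1, 5), Rational(-1, 3))) = Mul(-1, Mul(5, Rational(-1, 3))) = Mul(-1, Rational(-5, 3)) = Rational(5, 3)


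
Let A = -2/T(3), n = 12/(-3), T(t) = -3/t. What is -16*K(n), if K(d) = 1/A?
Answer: -8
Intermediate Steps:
n = -4 (n = 12*(-⅓) = -4)
A = 2 (A = -2*(-1/1) = -2/((-3*⅓)) = -2/(-1) = -2*(-1) = 2)
K(d) = ½ (K(d) = 1/2 = ½)
-16*K(n) = -16*½ = -8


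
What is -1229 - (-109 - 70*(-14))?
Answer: -2100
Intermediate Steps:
-1229 - (-109 - 70*(-14)) = -1229 - (-109 + 980) = -1229 - 1*871 = -1229 - 871 = -2100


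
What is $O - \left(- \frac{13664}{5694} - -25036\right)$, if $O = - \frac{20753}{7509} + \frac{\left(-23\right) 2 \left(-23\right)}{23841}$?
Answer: $- \frac{1417823001200293}{56630647827} \approx -25036.0$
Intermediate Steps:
$O = - \frac{162275917}{59674023}$ ($O = \left(-20753\right) \frac{1}{7509} + \left(-46\right) \left(-23\right) \frac{1}{23841} = - \frac{20753}{7509} + 1058 \cdot \frac{1}{23841} = - \frac{20753}{7509} + \frac{1058}{23841} = - \frac{162275917}{59674023} \approx -2.7194$)
$O - \left(- \frac{13664}{5694} - -25036\right) = - \frac{162275917}{59674023} - \left(- \frac{13664}{5694} - -25036\right) = - \frac{162275917}{59674023} - \left(\left(-13664\right) \frac{1}{5694} + 25036\right) = - \frac{162275917}{59674023} - \left(- \frac{6832}{2847} + 25036\right) = - \frac{162275917}{59674023} - \frac{71270660}{2847} = - \frac{1417823001200293}{56630647827}$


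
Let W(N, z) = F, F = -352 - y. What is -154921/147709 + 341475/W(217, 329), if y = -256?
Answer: -16817934397/4726688 ≈ -3558.1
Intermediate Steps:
F = -96 (F = -352 - 1*(-256) = -352 + 256 = -96)
W(N, z) = -96
-154921/147709 + 341475/W(217, 329) = -154921/147709 + 341475/(-96) = -154921*1/147709 + 341475*(-1/96) = -154921/147709 - 113825/32 = -16817934397/4726688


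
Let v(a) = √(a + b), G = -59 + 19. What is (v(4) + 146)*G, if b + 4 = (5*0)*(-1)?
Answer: -5840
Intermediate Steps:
G = -40
b = -4 (b = -4 + (5*0)*(-1) = -4 + 0*(-1) = -4 + 0 = -4)
v(a) = √(-4 + a) (v(a) = √(a - 4) = √(-4 + a))
(v(4) + 146)*G = (√(-4 + 4) + 146)*(-40) = (√0 + 146)*(-40) = (0 + 146)*(-40) = 146*(-40) = -5840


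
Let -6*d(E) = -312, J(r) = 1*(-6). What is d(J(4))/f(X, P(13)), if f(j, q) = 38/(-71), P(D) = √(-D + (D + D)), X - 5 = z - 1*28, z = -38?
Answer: -1846/19 ≈ -97.158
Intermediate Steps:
J(r) = -6
d(E) = 52 (d(E) = -⅙*(-312) = 52)
X = -61 (X = 5 + (-38 - 1*28) = 5 + (-38 - 28) = 5 - 66 = -61)
P(D) = √D (P(D) = √(-D + 2*D) = √D)
f(j, q) = -38/71 (f(j, q) = 38*(-1/71) = -38/71)
d(J(4))/f(X, P(13)) = 52/(-38/71) = 52*(-71/38) = -1846/19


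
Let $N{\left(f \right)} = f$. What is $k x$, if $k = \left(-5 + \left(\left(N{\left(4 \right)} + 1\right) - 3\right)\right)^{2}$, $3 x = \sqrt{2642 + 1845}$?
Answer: $3 \sqrt{4487} \approx 200.96$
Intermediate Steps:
$x = \frac{\sqrt{4487}}{3}$ ($x = \frac{\sqrt{2642 + 1845}}{3} = \frac{\sqrt{4487}}{3} \approx 22.328$)
$k = 9$ ($k = \left(-5 + \left(\left(4 + 1\right) - 3\right)\right)^{2} = \left(-5 + \left(5 - 3\right)\right)^{2} = \left(-5 + 2\right)^{2} = \left(-3\right)^{2} = 9$)
$k x = 9 \frac{\sqrt{4487}}{3} = 3 \sqrt{4487}$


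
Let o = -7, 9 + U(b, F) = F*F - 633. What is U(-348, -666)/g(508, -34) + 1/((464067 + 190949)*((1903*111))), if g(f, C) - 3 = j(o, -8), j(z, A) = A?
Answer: -61282021618957387/691804973640 ≈ -88583.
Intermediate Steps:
U(b, F) = -642 + F² (U(b, F) = -9 + (F*F - 633) = -9 + (F² - 633) = -9 + (-633 + F²) = -642 + F²)
g(f, C) = -5 (g(f, C) = 3 - 8 = -5)
U(-348, -666)/g(508, -34) + 1/((464067 + 190949)*((1903*111))) = (-642 + (-666)²)/(-5) + 1/((464067 + 190949)*((1903*111))) = (-642 + 443556)*(-⅕) + 1/(655016*211233) = 442914*(-⅕) + (1/655016)*(1/211233) = -442914/5 + 1/138360994728 = -61282021618957387/691804973640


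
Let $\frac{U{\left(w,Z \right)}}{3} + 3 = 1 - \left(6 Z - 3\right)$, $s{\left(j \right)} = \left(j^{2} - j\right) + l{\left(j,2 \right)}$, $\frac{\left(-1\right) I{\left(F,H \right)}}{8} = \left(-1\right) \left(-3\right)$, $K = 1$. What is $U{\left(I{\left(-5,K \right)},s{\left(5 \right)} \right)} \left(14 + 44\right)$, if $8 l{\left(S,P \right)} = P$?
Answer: $-20967$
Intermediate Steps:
$l{\left(S,P \right)} = \frac{P}{8}$
$I{\left(F,H \right)} = -24$ ($I{\left(F,H \right)} = - 8 \left(\left(-1\right) \left(-3\right)\right) = \left(-8\right) 3 = -24$)
$s{\left(j \right)} = \frac{1}{4} + j^{2} - j$ ($s{\left(j \right)} = \left(j^{2} - j\right) + \frac{1}{8} \cdot 2 = \left(j^{2} - j\right) + \frac{1}{4} = \frac{1}{4} + j^{2} - j$)
$U{\left(w,Z \right)} = 3 - 18 Z$ ($U{\left(w,Z \right)} = -9 + 3 \left(1 - \left(6 Z - 3\right)\right) = -9 + 3 \left(1 - \left(-3 + 6 Z\right)\right) = -9 + 3 \left(4 - 6 Z\right) = -9 - \left(-12 + 18 Z\right) = 3 - 18 Z$)
$U{\left(I{\left(-5,K \right)},s{\left(5 \right)} \right)} \left(14 + 44\right) = \left(3 - 18 \left(\frac{1}{4} + 5^{2} - 5\right)\right) \left(14 + 44\right) = \left(3 - 18 \left(\frac{1}{4} + 25 - 5\right)\right) 58 = \left(3 - \frac{729}{2}\right) 58 = \left(- \frac{723}{2}\right) 58 = -20967$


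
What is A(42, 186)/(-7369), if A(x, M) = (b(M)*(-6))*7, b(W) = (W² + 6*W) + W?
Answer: 1507716/7369 ≈ 204.60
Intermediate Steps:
b(W) = W² + 7*W
A(x, M) = -42*M*(7 + M) (A(x, M) = ((M*(7 + M))*(-6))*7 = -6*M*(7 + M)*7 = -42*M*(7 + M))
A(42, 186)/(-7369) = -42*186*(7 + 186)/(-7369) = -42*186*193*(-1/7369) = -1507716*(-1/7369) = 1507716/7369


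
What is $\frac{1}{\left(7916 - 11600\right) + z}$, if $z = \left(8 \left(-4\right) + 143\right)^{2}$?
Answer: $\frac{1}{8637} \approx 0.00011578$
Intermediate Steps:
$z = 12321$ ($z = \left(-32 + 143\right)^{2} = 111^{2} = 12321$)
$\frac{1}{\left(7916 - 11600\right) + z} = \frac{1}{\left(7916 - 11600\right) + 12321} = \frac{1}{-3684 + 12321} = \frac{1}{8637}$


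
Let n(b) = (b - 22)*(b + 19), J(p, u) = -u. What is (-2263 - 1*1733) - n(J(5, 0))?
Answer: -3578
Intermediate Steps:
n(b) = (-22 + b)*(19 + b)
(-2263 - 1*1733) - n(J(5, 0)) = (-2263 - 1*1733) - (-418 + (-1*0)² - (-3)*0) = (-2263 - 1733) - (-418 + 0² - 3*0) = -3996 - (-418 + 0 + 0) = -3996 - 1*(-418) = -3996 + 418 = -3578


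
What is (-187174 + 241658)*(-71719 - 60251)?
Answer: -7190253480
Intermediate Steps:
(-187174 + 241658)*(-71719 - 60251) = 54484*(-131970) = -7190253480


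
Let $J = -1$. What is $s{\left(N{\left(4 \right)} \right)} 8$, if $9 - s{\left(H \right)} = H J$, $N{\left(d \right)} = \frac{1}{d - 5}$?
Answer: $64$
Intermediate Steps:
$N{\left(d \right)} = \frac{1}{-5 + d}$
$s{\left(H \right)} = 9 + H$ ($s{\left(H \right)} = 9 - H \left(-1\right) = 9 - - H = 9 + H$)
$s{\left(N{\left(4 \right)} \right)} 8 = \left(9 + \frac{1}{-5 + 4}\right) 8 = \left(9 + \frac{1}{-1}\right) 8 = \left(9 - 1\right) 8 = 8 \cdot 8 = 64$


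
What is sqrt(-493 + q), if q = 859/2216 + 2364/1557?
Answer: I*sqrt(162397342402818)/575052 ≈ 22.161*I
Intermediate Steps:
q = 2192029/1150104 (q = 859*(1/2216) + 2364*(1/1557) = 859/2216 + 788/519 = 2192029/1150104 ≈ 1.9059)
sqrt(-493 + q) = sqrt(-493 + 2192029/1150104) = sqrt(-564809243/1150104) = I*sqrt(162397342402818)/575052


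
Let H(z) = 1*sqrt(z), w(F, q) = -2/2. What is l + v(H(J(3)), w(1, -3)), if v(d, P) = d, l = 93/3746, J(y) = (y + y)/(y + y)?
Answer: 3839/3746 ≈ 1.0248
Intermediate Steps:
w(F, q) = -1 (w(F, q) = -2*1/2 = -1)
J(y) = 1 (J(y) = (2*y)/((2*y)) = (2*y)*(1/(2*y)) = 1)
H(z) = sqrt(z)
l = 93/3746 (l = 93*(1/3746) = 93/3746 ≈ 0.024826)
l + v(H(J(3)), w(1, -3)) = 93/3746 + sqrt(1) = 93/3746 + 1 = 3839/3746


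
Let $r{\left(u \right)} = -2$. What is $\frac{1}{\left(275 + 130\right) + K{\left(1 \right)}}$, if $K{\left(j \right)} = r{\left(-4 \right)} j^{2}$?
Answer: $\frac{1}{403} \approx 0.0024814$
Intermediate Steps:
$K{\left(j \right)} = - 2 j^{2}$
$\frac{1}{\left(275 + 130\right) + K{\left(1 \right)}} = \frac{1}{\left(275 + 130\right) - 2 \cdot 1^{2}} = \frac{1}{405 - 2} = \frac{1}{403}$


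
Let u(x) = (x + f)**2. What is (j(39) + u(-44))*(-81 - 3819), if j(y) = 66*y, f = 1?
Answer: -17249700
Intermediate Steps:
u(x) = (1 + x)**2 (u(x) = (x + 1)**2 = (1 + x)**2)
(j(39) + u(-44))*(-81 - 3819) = (66*39 + (1 - 44)**2)*(-81 - 3819) = (2574 + (-43)**2)*(-3900) = (2574 + 1849)*(-3900) = 4423*(-3900) = -17249700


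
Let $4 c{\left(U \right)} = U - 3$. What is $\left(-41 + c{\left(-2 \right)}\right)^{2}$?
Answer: $\frac{28561}{16} \approx 1785.1$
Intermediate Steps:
$c{\left(U \right)} = - \frac{3}{4} + \frac{U}{4}$ ($c{\left(U \right)} = \frac{U - 3}{4} = \frac{-3 + U}{4} = - \frac{3}{4} + \frac{U}{4}$)
$\left(-41 + c{\left(-2 \right)}\right)^{2} = \left(-41 + \left(- \frac{3}{4} + \frac{1}{4} \left(-2\right)\right)\right)^{2} = \left(-41 - \frac{5}{4}\right)^{2} = \left(- \frac{169}{4}\right)^{2} = \frac{28561}{16}$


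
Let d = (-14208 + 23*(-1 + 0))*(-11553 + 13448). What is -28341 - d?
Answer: 26939404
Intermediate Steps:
d = -26967745 (d = (-14208 + 23*(-1))*1895 = (-14208 - 23)*1895 = -14231*1895 = -26967745)
-28341 - d = -28341 - 1*(-26967745) = -28341 + 26967745 = 26939404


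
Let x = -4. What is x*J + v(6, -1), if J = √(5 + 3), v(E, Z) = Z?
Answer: -1 - 8*√2 ≈ -12.314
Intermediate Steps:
J = 2*√2 (J = √8 = 2*√2 ≈ 2.8284)
x*J + v(6, -1) = -8*√2 - 1 = -1 - 8*√2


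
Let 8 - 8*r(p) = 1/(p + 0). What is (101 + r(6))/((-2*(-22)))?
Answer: 445/192 ≈ 2.3177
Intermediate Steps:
r(p) = 1 - 1/(8*p) (r(p) = 1 - 1/(8*(p + 0)) = 1 - 1/(8*p))
(101 + r(6))/((-2*(-22))) = (101 + (-1/8 + 6)/6)/((-2*(-22))) = (101 + (1/6)*(47/8))/44 = (101 + 47/48)*(1/44) = (4895/48)*(1/44) = 445/192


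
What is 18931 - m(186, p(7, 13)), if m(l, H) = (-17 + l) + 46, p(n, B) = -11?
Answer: 18716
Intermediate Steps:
m(l, H) = 29 + l
18931 - m(186, p(7, 13)) = 18931 - (29 + 186) = 18931 - 1*215 = 18931 - 215 = 18716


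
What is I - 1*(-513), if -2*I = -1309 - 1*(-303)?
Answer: 1016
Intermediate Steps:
I = 503 (I = -(-1309 - 1*(-303))/2 = -(-1309 + 303)/2 = -½*(-1006) = 503)
I - 1*(-513) = 503 - 1*(-513) = 503 + 513 = 1016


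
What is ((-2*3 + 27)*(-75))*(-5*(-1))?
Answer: -7875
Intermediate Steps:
((-2*3 + 27)*(-75))*(-5*(-1)) = ((-6 + 27)*(-75))*5 = (21*(-75))*5 = -1575*5 = -7875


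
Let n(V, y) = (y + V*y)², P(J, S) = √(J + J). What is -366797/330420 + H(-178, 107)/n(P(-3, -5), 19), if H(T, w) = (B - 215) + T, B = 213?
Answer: (-602592985*I - 264827434*√6)/(119281620*(2*√6 + 5*I)) ≈ -1.0592 + 0.049851*I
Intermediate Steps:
P(J, S) = √2*√J (P(J, S) = √(2*J) = √2*√J)
H(T, w) = -2 + T (H(T, w) = (213 - 215) + T = -2 + T)
-366797/330420 + H(-178, 107)/n(P(-3, -5), 19) = -366797/330420 + (-2 - 178)/((19²*(1 + √2*√(-3))²)) = -366797*1/330420 - 180*1/(361*(1 + √2*(I*√3))²) = -366797/330420 - 180*1/(361*(1 + I*√6)²) = -366797/330420 - 180/(361*(1 + I*√6)²)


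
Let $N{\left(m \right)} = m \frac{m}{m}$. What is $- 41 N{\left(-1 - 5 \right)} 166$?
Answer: $40836$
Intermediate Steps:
$N{\left(m \right)} = m$ ($N{\left(m \right)} = m 1 = m$)
$- 41 N{\left(-1 - 5 \right)} 166 = - 41 \left(-1 - 5\right) 166 = \left(-41\right) \left(-6\right) 166 = 246 \cdot 166 = 40836$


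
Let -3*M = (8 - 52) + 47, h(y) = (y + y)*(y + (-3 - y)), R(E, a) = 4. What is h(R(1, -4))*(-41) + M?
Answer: 983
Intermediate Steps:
h(y) = -6*y (h(y) = (2*y)*(-3) = -6*y)
M = -1 (M = -((8 - 52) + 47)/3 = -(-44 + 47)/3 = -⅓*3 = -1)
h(R(1, -4))*(-41) + M = -6*4*(-41) - 1 = -24*(-41) - 1 = 984 - 1 = 983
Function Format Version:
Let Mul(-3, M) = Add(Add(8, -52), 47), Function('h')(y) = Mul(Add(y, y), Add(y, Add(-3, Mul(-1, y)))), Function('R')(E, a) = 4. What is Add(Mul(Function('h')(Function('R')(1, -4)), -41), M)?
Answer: 983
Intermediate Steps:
Function('h')(y) = Mul(-6, y) (Function('h')(y) = Mul(Mul(2, y), -3) = Mul(-6, y))
M = -1 (M = Mul(Rational(-1, 3), Add(Add(8, -52), 47)) = Mul(Rational(-1, 3), Add(-44, 47)) = Mul(Rational(-1, 3), 3) = -1)
Add(Mul(Function('h')(Function('R')(1, -4)), -41), M) = Add(Mul(Mul(-6, 4), -41), -1) = Add(Mul(-24, -41), -1) = Add(984, -1) = 983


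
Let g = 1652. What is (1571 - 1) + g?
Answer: 3222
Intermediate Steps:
(1571 - 1) + g = (1571 - 1) + 1652 = 1570 + 1652 = 3222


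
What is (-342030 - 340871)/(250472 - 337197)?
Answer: 682901/86725 ≈ 7.8743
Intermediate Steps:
(-342030 - 340871)/(250472 - 337197) = -682901/(-86725) = -682901*(-1/86725) = 682901/86725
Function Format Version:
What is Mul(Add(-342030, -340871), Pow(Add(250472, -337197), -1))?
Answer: Rational(682901, 86725) ≈ 7.8743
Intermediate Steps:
Mul(Add(-342030, -340871), Pow(Add(250472, -337197), -1)) = Mul(-682901, Pow(-86725, -1)) = Mul(-682901, Rational(-1, 86725)) = Rational(682901, 86725)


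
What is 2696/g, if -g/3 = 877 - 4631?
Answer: 1348/5631 ≈ 0.23939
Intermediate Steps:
g = 11262 (g = -3*(877 - 4631) = -3*(-3754) = 11262)
2696/g = 2696/11262 = 2696*(1/11262) = 1348/5631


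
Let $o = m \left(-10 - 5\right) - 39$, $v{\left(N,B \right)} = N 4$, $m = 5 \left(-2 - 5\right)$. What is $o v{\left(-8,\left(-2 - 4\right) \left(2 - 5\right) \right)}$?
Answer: $-15552$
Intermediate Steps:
$m = -35$ ($m = 5 \left(-7\right) = -35$)
$v{\left(N,B \right)} = 4 N$
$o = 486$ ($o = - 35 \left(-10 - 5\right) - 39 = \left(-35\right) \left(-15\right) - 39 = 525 - 39 = 486$)
$o v{\left(-8,\left(-2 - 4\right) \left(2 - 5\right) \right)} = 486 \cdot 4 \left(-8\right) = 486 \left(-32\right) = -15552$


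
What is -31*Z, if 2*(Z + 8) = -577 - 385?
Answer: 15159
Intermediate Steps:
Z = -489 (Z = -8 + (-577 - 385)/2 = -8 + (½)*(-962) = -8 - 481 = -489)
-31*Z = -31*(-489) = 15159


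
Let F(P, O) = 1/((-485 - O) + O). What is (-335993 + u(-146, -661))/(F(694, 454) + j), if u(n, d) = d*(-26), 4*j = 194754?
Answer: -309242790/47227843 ≈ -6.5479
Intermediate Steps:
j = 97377/2 (j = (1/4)*194754 = 97377/2 ≈ 48689.)
u(n, d) = -26*d
F(P, O) = -1/485 (F(P, O) = 1/(-485) = -1/485)
(-335993 + u(-146, -661))/(F(694, 454) + j) = (-335993 - 26*(-661))/(-1/485 + 97377/2) = (-335993 + 17186)/(47227843/970) = -318807*970/47227843 = -309242790/47227843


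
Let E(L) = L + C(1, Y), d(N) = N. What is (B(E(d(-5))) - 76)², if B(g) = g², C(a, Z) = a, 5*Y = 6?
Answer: 3600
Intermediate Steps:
Y = 6/5 (Y = (⅕)*6 = 6/5 ≈ 1.2000)
E(L) = 1 + L (E(L) = L + 1 = 1 + L)
(B(E(d(-5))) - 76)² = ((1 - 5)² - 76)² = ((-4)² - 76)² = (16 - 76)² = (-60)² = 3600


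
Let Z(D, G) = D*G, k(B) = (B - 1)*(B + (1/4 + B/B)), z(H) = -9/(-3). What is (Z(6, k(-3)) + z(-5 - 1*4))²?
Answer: 2025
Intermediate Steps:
z(H) = 3 (z(H) = -9*(-⅓) = 3)
k(B) = (-1 + B)*(5/4 + B) (k(B) = (-1 + B)*(B + (1*(¼) + 1)) = (-1 + B)*(B + (¼ + 1)) = (-1 + B)*(B + 5/4) = (-1 + B)*(5/4 + B))
(Z(6, k(-3)) + z(-5 - 1*4))² = (6*(-5/4 + (-3)² + (¼)*(-3)) + 3)² = (6*(-5/4 + 9 - ¾) + 3)² = (6*7 + 3)² = (42 + 3)² = 45² = 2025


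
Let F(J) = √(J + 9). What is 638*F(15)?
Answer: 1276*√6 ≈ 3125.5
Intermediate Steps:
F(J) = √(9 + J)
638*F(15) = 638*√(9 + 15) = 638*√24 = 638*(2*√6) = 1276*√6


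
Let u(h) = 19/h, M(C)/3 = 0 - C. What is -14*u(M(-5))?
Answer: -266/15 ≈ -17.733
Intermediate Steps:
M(C) = -3*C (M(C) = 3*(0 - C) = 3*(-C) = -3*C)
-14*u(M(-5)) = -266/((-3*(-5))) = -266/15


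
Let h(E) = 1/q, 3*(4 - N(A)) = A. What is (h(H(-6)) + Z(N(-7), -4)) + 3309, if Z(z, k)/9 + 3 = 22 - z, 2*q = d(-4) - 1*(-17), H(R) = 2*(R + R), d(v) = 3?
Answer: 34231/10 ≈ 3423.1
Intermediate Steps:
N(A) = 4 - A/3
H(R) = 4*R (H(R) = 2*(2*R) = 4*R)
q = 10 (q = (3 - 1*(-17))/2 = (3 + 17)/2 = (½)*20 = 10)
Z(z, k) = 171 - 9*z (Z(z, k) = -27 + 9*(22 - z) = -27 + (198 - 9*z) = 171 - 9*z)
h(E) = ⅒ (h(E) = 1/10 = ⅒)
(h(H(-6)) + Z(N(-7), -4)) + 3309 = (⅒ + (171 - 9*(4 - ⅓*(-7)))) + 3309 = (⅒ + (171 - 9*(4 + 7/3))) + 3309 = (⅒ + (171 - 9*19/3)) + 3309 = (⅒ + (171 - 57)) + 3309 = (⅒ + 114) + 3309 = 1141/10 + 3309 = 34231/10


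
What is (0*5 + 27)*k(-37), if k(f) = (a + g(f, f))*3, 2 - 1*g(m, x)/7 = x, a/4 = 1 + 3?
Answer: 23409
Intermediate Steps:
a = 16 (a = 4*(1 + 3) = 4*4 = 16)
g(m, x) = 14 - 7*x
k(f) = 90 - 21*f (k(f) = (16 + (14 - 7*f))*3 = (30 - 7*f)*3 = 90 - 21*f)
(0*5 + 27)*k(-37) = (0*5 + 27)*(90 - 21*(-37)) = (0 + 27)*(90 + 777) = 27*867 = 23409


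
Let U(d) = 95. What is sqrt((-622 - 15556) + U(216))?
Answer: 3*I*sqrt(1787) ≈ 126.82*I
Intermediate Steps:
sqrt((-622 - 15556) + U(216)) = sqrt((-622 - 15556) + 95) = sqrt(-16178 + 95) = sqrt(-16083) = 3*I*sqrt(1787)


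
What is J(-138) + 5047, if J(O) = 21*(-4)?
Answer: 4963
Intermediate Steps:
J(O) = -84
J(-138) + 5047 = -84 + 5047 = 4963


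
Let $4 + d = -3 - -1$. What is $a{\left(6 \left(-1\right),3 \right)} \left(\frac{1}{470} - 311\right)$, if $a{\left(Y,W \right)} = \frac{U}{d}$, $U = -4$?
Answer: $- \frac{48723}{235} \approx -207.33$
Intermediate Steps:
$d = -6$ ($d = -4 - 2 = -6$)
$a{\left(Y,W \right)} = \frac{2}{3}$ ($a{\left(Y,W \right)} = - \frac{4}{-6} = \left(-4\right) \left(- \frac{1}{6}\right) = \frac{2}{3}$)
$a{\left(6 \left(-1\right),3 \right)} \left(\frac{1}{470} - 311\right) = \frac{2 \left(\frac{1}{470} - 311\right)}{3} = \frac{2}{3} \left(- \frac{146169}{470}\right) = - \frac{48723}{235}$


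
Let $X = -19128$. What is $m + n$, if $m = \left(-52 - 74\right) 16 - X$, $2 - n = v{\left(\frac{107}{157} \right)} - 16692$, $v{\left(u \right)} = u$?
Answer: $\frac{5307435}{157} \approx 33805.0$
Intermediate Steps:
$n = \frac{2620851}{157}$ ($n = 2 - \left(\frac{107}{157} - 16692\right) = 2 - - \frac{2620537}{157} = 2 + \frac{2620537}{157} = \frac{2620851}{157} \approx 16693.0$)
$m = 17112$ ($m = \left(-52 - 74\right) 16 - -19128 = \left(-126\right) 16 + 19128 = -2016 + 19128 = 17112$)
$m + n = 17112 + \frac{2620851}{157} = \frac{5307435}{157}$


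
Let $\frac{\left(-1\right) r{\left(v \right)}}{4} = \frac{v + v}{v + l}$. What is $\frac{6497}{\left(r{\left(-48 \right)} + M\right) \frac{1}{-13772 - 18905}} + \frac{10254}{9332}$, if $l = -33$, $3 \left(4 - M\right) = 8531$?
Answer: $\frac{26746683398031}{358344134} \approx 74640.0$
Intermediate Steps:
$M = - \frac{8519}{3}$ ($M = 4 - \frac{8531}{3} = - \frac{8519}{3} \approx -2839.7$)
$r{\left(v \right)} = - \frac{8 v}{-33 + v}$ ($r{\left(v \right)} = - 4 \frac{v + v}{v - 33} = - 4 \frac{2 v}{-33 + v} = - \frac{8 v}{-33 + v}$)
$\frac{6497}{\left(r{\left(-48 \right)} + M\right) \frac{1}{-13772 - 18905}} + \frac{10254}{9332} = \frac{6497}{\left(\left(-8\right) \left(-48\right) \frac{1}{-33 - 48} - \frac{8519}{3}\right) \frac{1}{-13772 - 18905}} + \frac{10254}{9332} = \frac{6497}{\left(\left(-8\right) \left(-48\right) \frac{1}{-81} - \frac{8519}{3}\right) \frac{1}{-32677}} + 10254 \cdot \frac{1}{9332} = \frac{6497}{\left(\left(-8\right) \left(-48\right) \left(- \frac{1}{81}\right) - \frac{8519}{3}\right) \left(- \frac{1}{32677}\right)} + \frac{5127}{4666} = \frac{6497}{\left(- \frac{128}{27} - \frac{8519}{3}\right) \left(- \frac{1}{32677}\right)} + \frac{5127}{4666} = \frac{6497}{\left(- \frac{76799}{27}\right) \left(- \frac{1}{32677}\right)} + \frac{5127}{4666} = \frac{6497}{\frac{76799}{882279}} + \frac{5127}{4666} = 6497 \cdot \frac{882279}{76799} + \frac{5127}{4666} = \frac{5732166663}{76799} + \frac{5127}{4666} = \frac{26746683398031}{358344134}$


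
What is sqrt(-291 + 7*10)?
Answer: I*sqrt(221) ≈ 14.866*I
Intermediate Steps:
sqrt(-291 + 7*10) = sqrt(-291 + 70) = sqrt(-221) = I*sqrt(221)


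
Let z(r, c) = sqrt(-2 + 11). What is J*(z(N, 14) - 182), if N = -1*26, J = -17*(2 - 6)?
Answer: -12172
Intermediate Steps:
J = 68 (J = -17*(-4) = 68)
N = -26
z(r, c) = 3 (z(r, c) = sqrt(9) = 3)
J*(z(N, 14) - 182) = 68*(3 - 182) = 68*(-179) = -12172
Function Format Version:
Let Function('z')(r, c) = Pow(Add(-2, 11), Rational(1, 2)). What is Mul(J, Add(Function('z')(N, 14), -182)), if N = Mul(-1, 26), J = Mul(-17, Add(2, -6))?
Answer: -12172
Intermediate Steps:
J = 68 (J = Mul(-17, -4) = 68)
N = -26
Function('z')(r, c) = 3 (Function('z')(r, c) = Pow(9, Rational(1, 2)) = 3)
Mul(J, Add(Function('z')(N, 14), -182)) = Mul(68, Add(3, -182)) = Mul(68, -179) = -12172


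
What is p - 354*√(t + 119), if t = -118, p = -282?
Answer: -636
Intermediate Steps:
p - 354*√(t + 119) = -282 - 354*√(-118 + 119) = -282 - 354*√1 = -282 - 354*1 = -282 - 354 = -636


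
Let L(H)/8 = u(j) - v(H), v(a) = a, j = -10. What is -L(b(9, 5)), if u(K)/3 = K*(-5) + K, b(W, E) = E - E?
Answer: -960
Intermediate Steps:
b(W, E) = 0
u(K) = -12*K (u(K) = 3*(K*(-5) + K) = 3*(-5*K + K) = 3*(-4*K) = -12*K)
L(H) = 960 - 8*H (L(H) = 8*(-12*(-10) - H) = 8*(120 - H) = 960 - 8*H)
-L(b(9, 5)) = -(960 - 8*0) = -(960 + 0) = -1*960 = -960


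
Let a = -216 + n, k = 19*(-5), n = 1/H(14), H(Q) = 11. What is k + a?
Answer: -3420/11 ≈ -310.91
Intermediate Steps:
n = 1/11 ≈ 0.090909
k = -95
a = -2375/11 (a = -216 + 1/11 = -2375/11 ≈ -215.91)
k + a = -95 - 2375/11 = -3420/11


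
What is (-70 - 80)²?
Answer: 22500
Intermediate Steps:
(-70 - 80)² = (-150)² = 22500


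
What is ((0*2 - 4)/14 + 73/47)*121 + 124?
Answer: 91253/329 ≈ 277.36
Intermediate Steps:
((0*2 - 4)/14 + 73/47)*121 + 124 = ((0 - 4)*(1/14) + 73*(1/47))*121 + 124 = (-4*1/14 + 73/47)*121 + 124 = (-2/7 + 73/47)*121 + 124 = (417/329)*121 + 124 = 50457/329 + 124 = 91253/329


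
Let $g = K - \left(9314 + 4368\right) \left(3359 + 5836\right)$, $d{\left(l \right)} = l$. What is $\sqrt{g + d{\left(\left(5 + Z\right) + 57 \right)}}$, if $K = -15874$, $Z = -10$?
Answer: $2 i \sqrt{31455453} \approx 11217.0 i$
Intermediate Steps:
$g = -125821864$ ($g = -15874 - \left(9314 + 4368\right) \left(3359 + 5836\right) = -15874 - 13682 \cdot 9195 = -15874 - 125805990 = -125821864$)
$\sqrt{g + d{\left(\left(5 + Z\right) + 57 \right)}} = \sqrt{-125821864 + \left(\left(5 - 10\right) + 57\right)} = \sqrt{-125821864 + \left(-5 + 57\right)} = \sqrt{-125821864 + 52} = \sqrt{-125821812} = 2 i \sqrt{31455453}$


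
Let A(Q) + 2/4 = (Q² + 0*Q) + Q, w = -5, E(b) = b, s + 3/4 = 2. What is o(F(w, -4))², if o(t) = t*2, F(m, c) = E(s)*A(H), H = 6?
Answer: 172225/16 ≈ 10764.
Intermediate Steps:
s = 5/4 (s = -¾ + 2 = 5/4 ≈ 1.2500)
A(Q) = -½ + Q + Q² (A(Q) = -½ + ((Q² + 0*Q) + Q) = -½ + ((Q² + 0) + Q) = -½ + (Q² + Q) = -½ + (Q + Q²) = -½ + Q + Q²)
F(m, c) = 415/8 (F(m, c) = 5*(-½ + 6 + 6²)/4 = 5*(-½ + 6 + 36)/4 = (5/4)*(83/2) = 415/8)
o(t) = 2*t
o(F(w, -4))² = (2*(415/8))² = (415/4)² = 172225/16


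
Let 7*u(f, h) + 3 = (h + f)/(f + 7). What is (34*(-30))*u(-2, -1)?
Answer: 3672/7 ≈ 524.57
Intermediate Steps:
u(f, h) = -3/7 + (f + h)/(7*(7 + f)) (u(f, h) = -3/7 + ((h + f)/(f + 7))/7 = -3/7 + ((f + h)/(7 + f))/7 = -3/7 + (f + h)/(7*(7 + f)))
(34*(-30))*u(-2, -1) = (34*(-30))*((-21 - 1 - 2*(-2))/(7*(7 - 2))) = -1020*(-21 - 1 + 4)/(7*5) = -1020*(-18)/(7*5) = -1020*(-18/35) = 3672/7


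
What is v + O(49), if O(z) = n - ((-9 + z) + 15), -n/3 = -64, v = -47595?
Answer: -47458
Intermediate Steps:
n = 192 (n = -3*(-64) = 192)
O(z) = 186 - z (O(z) = 192 - ((-9 + z) + 15) = 192 - (6 + z) = 192 + (-6 - z) = 186 - z)
v + O(49) = -47595 + (186 - 1*49) = -47595 + (186 - 49) = -47595 + 137 = -47458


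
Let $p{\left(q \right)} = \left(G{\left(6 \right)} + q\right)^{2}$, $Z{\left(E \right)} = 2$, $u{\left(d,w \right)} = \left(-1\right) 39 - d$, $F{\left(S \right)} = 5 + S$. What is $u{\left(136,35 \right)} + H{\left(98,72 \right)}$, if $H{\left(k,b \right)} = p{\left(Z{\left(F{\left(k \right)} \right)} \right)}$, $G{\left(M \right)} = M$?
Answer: $-111$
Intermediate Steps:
$u{\left(d,w \right)} = -39 - d$
$p{\left(q \right)} = \left(6 + q\right)^{2}$
$H{\left(k,b \right)} = 64$ ($H{\left(k,b \right)} = \left(6 + 2\right)^{2} = 8^{2} = 64$)
$u{\left(136,35 \right)} + H{\left(98,72 \right)} = \left(-39 - 136\right) + 64 = -175 + 64 = -111$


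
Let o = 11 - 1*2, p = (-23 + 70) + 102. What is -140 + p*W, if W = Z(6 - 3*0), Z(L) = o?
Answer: 1201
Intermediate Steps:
p = 149 (p = 47 + 102 = 149)
o = 9 (o = 11 - 2 = 9)
Z(L) = 9
W = 9
-140 + p*W = -140 + 149*9 = -140 + 1341 = 1201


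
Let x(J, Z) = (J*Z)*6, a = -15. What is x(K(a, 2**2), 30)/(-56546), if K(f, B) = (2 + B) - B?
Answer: -180/28273 ≈ -0.0063665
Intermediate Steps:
K(f, B) = 2
x(J, Z) = 6*J*Z
x(K(a, 2**2), 30)/(-56546) = (6*2*30)/(-56546) = 360*(-1/56546) = -180/28273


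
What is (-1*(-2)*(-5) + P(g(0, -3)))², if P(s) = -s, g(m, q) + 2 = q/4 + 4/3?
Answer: 10609/144 ≈ 73.674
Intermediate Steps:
g(m, q) = -⅔ + q/4 (g(m, q) = -2 + (q/4 + 4/3) = -2 + (4/3 + q/4) = -⅔ + q/4)
(-1*(-2)*(-5) + P(g(0, -3)))² = (-1*(-2)*(-5) - (-⅔ + (¼)*(-3)))² = (2*(-5) - (-⅔ - ¾))² = (-10 - 1*(-17/12))² = (-10 + 17/12)² = (-103/12)² = 10609/144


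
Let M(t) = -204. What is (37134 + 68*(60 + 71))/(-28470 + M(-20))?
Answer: -23021/14337 ≈ -1.6057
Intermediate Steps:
(37134 + 68*(60 + 71))/(-28470 + M(-20)) = (37134 + 68*(60 + 71))/(-28470 - 204) = (37134 + 68*131)/(-28674) = (37134 + 8908)*(-1/28674) = 46042*(-1/28674) = -23021/14337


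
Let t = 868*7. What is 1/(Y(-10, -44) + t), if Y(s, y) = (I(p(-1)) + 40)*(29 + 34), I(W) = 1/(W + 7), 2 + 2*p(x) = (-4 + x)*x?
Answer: 17/146258 ≈ 0.00011623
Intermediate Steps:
p(x) = -1 + x*(-4 + x)/2 (p(x) = -1 + ((-4 + x)*x)/2 = -1 + (x*(-4 + x))/2 = -1 + x*(-4 + x)/2)
t = 6076
I(W) = 1/(7 + W)
Y(s, y) = 42966/17 (Y(s, y) = (1/(7 + (-1 + (1/2)*(-1)**2 - 2*(-1))) + 40)*(29 + 34) = (1/(7 + (-1 + (1/2)*1 + 2)) + 40)*63 = (1/(7 + (-1 + 1/2 + 2)) + 40)*63 = (1/(7 + 3/2) + 40)*63 = (1/(17/2) + 40)*63 = (2/17 + 40)*63 = (682/17)*63 = 42966/17)
1/(Y(-10, -44) + t) = 1/(42966/17 + 6076) = 1/(146258/17) = 17/146258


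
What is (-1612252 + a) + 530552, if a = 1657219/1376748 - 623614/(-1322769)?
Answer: -656633997943191239/607039858404 ≈ -1.0817e+6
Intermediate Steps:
a = 1016892415561/607039858404 (a = 1657219*(1/1376748) - 623614*(-1/1322769) = 1657219/1376748 + 623614/1322769 = 1016892415561/607039858404 ≈ 1.6752)
(-1612252 + a) + 530552 = (-1612252 + 1016892415561/607039858404) + 530552 = -978700208899150247/607039858404 + 530552 = -656633997943191239/607039858404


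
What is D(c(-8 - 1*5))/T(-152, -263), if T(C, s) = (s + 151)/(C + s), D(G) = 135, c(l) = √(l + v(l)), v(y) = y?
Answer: 56025/112 ≈ 500.22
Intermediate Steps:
c(l) = √2*√l (c(l) = √(l + l) = √(2*l) = √2*√l)
T(C, s) = (151 + s)/(C + s)
D(c(-8 - 1*5))/T(-152, -263) = 135/(((151 - 263)/(-152 - 263))) = 135/((-112/(-415))) = 135/((-1/415*(-112))) = 135/(112/415) = 135*(415/112) = 56025/112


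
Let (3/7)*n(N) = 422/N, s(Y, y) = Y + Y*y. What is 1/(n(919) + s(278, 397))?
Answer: 2757/305048462 ≈ 9.0379e-6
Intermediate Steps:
n(N) = 2954/(3*N) (n(N) = 7*(422/N)/3 = 2954/(3*N))
1/(n(919) + s(278, 397)) = 1/((2954/3)/919 + 278*(1 + 397)) = 1/((2954/3)*(1/919) + 278*398) = 1/(2954/2757 + 110644) = 1/(305048462/2757) = 2757/305048462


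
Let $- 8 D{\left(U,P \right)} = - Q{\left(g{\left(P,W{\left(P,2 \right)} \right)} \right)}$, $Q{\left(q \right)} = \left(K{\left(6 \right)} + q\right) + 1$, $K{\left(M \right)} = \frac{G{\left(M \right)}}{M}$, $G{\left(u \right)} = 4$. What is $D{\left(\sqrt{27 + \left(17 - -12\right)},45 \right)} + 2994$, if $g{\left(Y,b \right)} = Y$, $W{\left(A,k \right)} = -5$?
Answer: $\frac{17999}{6} \approx 2999.8$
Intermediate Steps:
$K{\left(M \right)} = \frac{4}{M}$
$Q{\left(q \right)} = \frac{5}{3} + q$ ($Q{\left(q \right)} = \left(\frac{4}{6} + q\right) + 1 = \left(4 \cdot \frac{1}{6} + q\right) + 1 = \left(\frac{2}{3} + q\right) + 1 = \frac{5}{3} + q$)
$D{\left(U,P \right)} = \frac{5}{24} + \frac{P}{8}$ ($D{\left(U,P \right)} = - \frac{\left(-1\right) \left(\frac{5}{3} + P\right)}{8} = - \frac{- \frac{5}{3} - P}{8} = \frac{5}{24} + \frac{P}{8}$)
$D{\left(\sqrt{27 + \left(17 - -12\right)},45 \right)} + 2994 = \left(\frac{5}{24} + \frac{1}{8} \cdot 45\right) + 2994 = \left(\frac{5}{24} + \frac{45}{8}\right) + 2994 = \frac{35}{6} + 2994 = \frac{17999}{6}$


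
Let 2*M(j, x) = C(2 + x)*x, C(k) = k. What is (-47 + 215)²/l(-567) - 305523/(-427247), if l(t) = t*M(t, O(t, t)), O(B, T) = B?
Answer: 125785653239/175976630595 ≈ 0.71479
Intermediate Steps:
M(j, x) = x*(2 + x)/2 (M(j, x) = ((2 + x)*x)/2 = (x*(2 + x))/2 = x*(2 + x)/2)
l(t) = t²*(2 + t)/2 (l(t) = t*(t*(2 + t)/2) = t²*(2 + t)/2)
(-47 + 215)²/l(-567) - 305523/(-427247) = (-47 + 215)²/(((½)*(-567)²*(2 - 567))) - 305523/(-427247) = 168²/(((½)*321489*(-565))) - 305523*(-1/427247) = 28224/(-181641285/2) + 305523/427247 = 28224*(-2/181641285) + 305523/427247 = -128/411885 + 305523/427247 = 125785653239/175976630595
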